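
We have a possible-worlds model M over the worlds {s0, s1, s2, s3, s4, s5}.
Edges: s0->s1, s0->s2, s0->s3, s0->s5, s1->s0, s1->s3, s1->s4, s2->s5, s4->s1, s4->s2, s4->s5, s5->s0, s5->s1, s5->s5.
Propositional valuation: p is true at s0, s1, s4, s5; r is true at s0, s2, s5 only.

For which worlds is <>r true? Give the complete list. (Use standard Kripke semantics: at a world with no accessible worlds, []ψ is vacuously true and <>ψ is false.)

s0, s1, s2, s4, s5

Let φ = <>r. Evaluate φ at each world:
  s0 (successors {s1, s2, s3, s5}): φ is true.
  s1 (successors {s0, s3, s4}): φ is true.
  s2 (successors {s5}): φ is true.
  s3 (successors ∅): φ is false.
  s4 (successors {s1, s2, s5}): φ is true.
  s5 (successors {s0, s1, s5}): φ is true.
For instance, at s1:
  At s1: <>r requires r at some successor in {s0, s3, s4}.
    r holds at s0, so <>r is true at s1.
Satisfying worlds: {s0, s1, s2, s4, s5}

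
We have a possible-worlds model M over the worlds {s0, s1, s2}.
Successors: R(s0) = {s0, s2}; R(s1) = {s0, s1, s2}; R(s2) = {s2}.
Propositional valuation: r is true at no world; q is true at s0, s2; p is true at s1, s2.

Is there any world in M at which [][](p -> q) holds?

Recall that []ψ holds at a world iff ψ holds at every accessible world, and <>ψ holds iff ψ holds at some accessible world.
Let φ = [][](p -> q). Evaluate φ at each world:
  s0 (successors {s0, s2}): φ is true.
  s1 (successors {s0, s1, s2}): φ is false.
  s2 (successors {s2}): φ is true.
Detail at s0 (witness):
  At s0: [][](p -> q) requires [](p -> q) at every successor {s0, s2}.
      At s0: [](p -> q) requires p -> q at every successor {s0, s2}.
        At s0: p -> q is true.
        At s2: p -> q is true.
      So [](p -> q) is true at s0.
      At s2: [](p -> q) requires p -> q at every successor {s2}.
        At s2: p -> q is true.
      So [](p -> q) is true at s2.
  So [][](p -> q) is true at s0.

Yes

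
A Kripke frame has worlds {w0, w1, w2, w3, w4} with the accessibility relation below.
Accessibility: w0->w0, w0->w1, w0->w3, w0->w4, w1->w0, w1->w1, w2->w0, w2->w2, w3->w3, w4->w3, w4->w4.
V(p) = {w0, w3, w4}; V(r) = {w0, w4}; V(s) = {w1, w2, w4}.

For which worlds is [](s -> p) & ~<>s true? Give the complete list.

w3

Let φ = [](s -> p) & ~<>s. Evaluate φ at each world:
  w0 (successors {w0, w1, w3, w4}): φ is false.
  w1 (successors {w0, w1}): φ is false.
  w2 (successors {w0, w2}): φ is false.
  w3 (successors {w3}): φ is true.
  w4 (successors {w3, w4}): φ is false.
For instance, at w1:
  At w1: [](s -> p) is false, ~<>s is false, so [](s -> p) & ~<>s is false.
    At w1: [](s -> p) requires s -> p at every successor {w0, w1}.
      s -> p fails at w1, so [](s -> p) is false at w1.
    At w1: <>s is true, so ~<>s is false.
      At w1: <>s requires s at some successor in {w0, w1}.
        s holds at w1, so <>s is true at w1.
Satisfying worlds: {w3}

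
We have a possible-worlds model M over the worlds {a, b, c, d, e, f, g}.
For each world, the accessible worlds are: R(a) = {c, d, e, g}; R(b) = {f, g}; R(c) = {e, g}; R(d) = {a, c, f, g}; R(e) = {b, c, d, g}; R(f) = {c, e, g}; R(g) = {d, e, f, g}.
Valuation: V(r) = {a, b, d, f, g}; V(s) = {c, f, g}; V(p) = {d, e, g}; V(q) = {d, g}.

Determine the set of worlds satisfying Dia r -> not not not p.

a, b, c, f

Recall that Dia ψ holds at a world iff ψ holds at some accessible world.
Let φ = Dia r -> not not not p. Evaluate φ at each world:
  a (successors {c, d, e, g}): φ is true.
  b (successors {f, g}): φ is true.
  c (successors {e, g}): φ is true.
  d (successors {a, c, f, g}): φ is false.
  e (successors {b, c, d, g}): φ is false.
  f (successors {c, e, g}): φ is true.
  g (successors {d, e, f, g}): φ is false.
For instance, at d:
  At d: Dia r is true, not not not p is false, so Dia r -> not not not p is false.
    At d: Dia r requires r at some successor in {a, c, f, g}.
      r holds at a, so Dia r is true at d.
Satisfying worlds: {a, b, c, f}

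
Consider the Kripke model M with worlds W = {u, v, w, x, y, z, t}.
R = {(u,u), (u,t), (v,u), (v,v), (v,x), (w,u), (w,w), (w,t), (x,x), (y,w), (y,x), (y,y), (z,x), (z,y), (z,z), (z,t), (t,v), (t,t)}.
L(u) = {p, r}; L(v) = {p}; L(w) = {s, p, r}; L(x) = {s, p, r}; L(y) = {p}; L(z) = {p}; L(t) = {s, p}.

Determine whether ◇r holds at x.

Yes

At x: ◇r requires r at some successor in {x}.
  r holds at x, so ◇r is true at x.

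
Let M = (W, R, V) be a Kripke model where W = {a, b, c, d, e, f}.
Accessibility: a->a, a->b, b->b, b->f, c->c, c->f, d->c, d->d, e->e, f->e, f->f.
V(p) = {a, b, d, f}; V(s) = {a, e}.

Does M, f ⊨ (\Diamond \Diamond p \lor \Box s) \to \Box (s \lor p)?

Recall that \Box ψ holds at a world iff ψ holds at every accessible world, and \Diamond ψ holds iff ψ holds at some accessible world.
At f: \Diamond \Diamond p \lor \Box s is true, \Box (s \lor p) is true, so (\Diamond \Diamond p \lor \Box s) \to \Box (s \lor p) is true.
  At f: \Diamond \Diamond p is true, \Box s is false, so \Diamond \Diamond p \lor \Box s is true.
    At f: \Diamond \Diamond p requires \Diamond p at some successor in {e, f}.
      \Diamond p holds at f, so \Diamond \Diamond p is true at f.
    At f: \Box s requires s at every successor {e, f}.
      s fails at f, so \Box s is false at f.
  At f: \Box (s \lor p) requires s \lor p at every successor {e, f}.
    At e: s \lor p is true.
    At f: s \lor p is true.
  So \Box (s \lor p) is true at f.

Yes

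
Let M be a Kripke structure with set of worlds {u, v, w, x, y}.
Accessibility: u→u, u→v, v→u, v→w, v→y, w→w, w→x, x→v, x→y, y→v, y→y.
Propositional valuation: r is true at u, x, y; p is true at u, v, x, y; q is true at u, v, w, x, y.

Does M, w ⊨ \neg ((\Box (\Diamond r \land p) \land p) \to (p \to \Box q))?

No

At w: (\Box (\Diamond r \land p) \land p) \to (p \to \Box q) is true, so \neg ((\Box (\Diamond r \land p) \land p) \to (p \to \Box q)) is false.
  At w: \Box (\Diamond r \land p) \land p is false, p \to \Box q is true, so (\Box (\Diamond r \land p) \land p) \to (p \to \Box q) is true.
    At w: \Box (\Diamond r \land p) is false, p is false, so \Box (\Diamond r \land p) \land p is false.
      At w: \Box (\Diamond r \land p) requires \Diamond r \land p at every successor {w, x}.
        \Diamond r \land p fails at w, so \Box (\Diamond r \land p) is false at w.
    At w: p is false, \Box q is true, so p \to \Box q is true.
      At w: \Box q requires q at every successor {w, x}.
        At w: q is true.
        At x: q is true.
      So \Box q is true at w.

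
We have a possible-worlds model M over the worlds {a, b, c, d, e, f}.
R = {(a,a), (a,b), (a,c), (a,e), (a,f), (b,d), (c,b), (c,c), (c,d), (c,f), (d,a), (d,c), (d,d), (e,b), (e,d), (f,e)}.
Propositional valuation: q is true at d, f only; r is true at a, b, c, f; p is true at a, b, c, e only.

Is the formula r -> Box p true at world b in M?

No

At b: r is true, Box p is false, so r -> Box p is false.
  At b: Box p requires p at every successor {d}.
    p fails at d, so Box p is false at b.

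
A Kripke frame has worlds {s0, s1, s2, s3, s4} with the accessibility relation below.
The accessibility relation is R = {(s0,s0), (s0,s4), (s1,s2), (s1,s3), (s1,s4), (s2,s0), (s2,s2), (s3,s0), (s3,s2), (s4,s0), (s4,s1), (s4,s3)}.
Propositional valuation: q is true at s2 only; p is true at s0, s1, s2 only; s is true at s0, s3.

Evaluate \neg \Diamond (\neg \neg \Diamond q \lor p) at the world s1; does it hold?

At s1: \Diamond (\neg \neg \Diamond q \lor p) is true, so \neg \Diamond (\neg \neg \Diamond q \lor p) is false.
  At s1: \Diamond (\neg \neg \Diamond q \lor p) requires \neg \neg \Diamond q \lor p at some successor in {s2, s3, s4}.
    \neg \neg \Diamond q \lor p holds at s2, so \Diamond (\neg \neg \Diamond q \lor p) is true at s1.
      At s2: \neg \neg \Diamond q is true, p is true, so \neg \neg \Diamond q \lor p is true.

No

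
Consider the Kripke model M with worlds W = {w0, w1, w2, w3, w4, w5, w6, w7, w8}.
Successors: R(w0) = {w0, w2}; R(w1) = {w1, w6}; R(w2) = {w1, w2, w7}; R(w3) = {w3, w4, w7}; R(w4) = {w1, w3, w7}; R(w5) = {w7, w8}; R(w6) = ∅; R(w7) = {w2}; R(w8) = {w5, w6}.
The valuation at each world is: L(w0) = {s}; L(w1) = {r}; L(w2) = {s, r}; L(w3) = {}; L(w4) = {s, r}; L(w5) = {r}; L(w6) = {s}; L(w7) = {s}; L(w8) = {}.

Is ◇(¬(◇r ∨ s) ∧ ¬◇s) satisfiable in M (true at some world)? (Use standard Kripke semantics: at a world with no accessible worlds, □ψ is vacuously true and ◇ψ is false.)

Recall that ◇ψ holds at a world iff ψ holds at some accessible world.
Let φ = ◇(¬(◇r ∨ s) ∧ ¬◇s). Evaluate φ at each world:
  w0 (successors {w0, w2}): φ is false.
  w1 (successors {w1, w6}): φ is false.
  w2 (successors {w1, w2, w7}): φ is false.
  w3 (successors {w3, w4, w7}): φ is false.
  w4 (successors {w1, w3, w7}): φ is false.
  w5 (successors {w7, w8}): φ is false.
  w6 (successors ∅): φ is false.
  w7 (successors {w2}): φ is false.
  w8 (successors {w5, w6}): φ is false.
For instance, at w8:
  At w8: ◇(¬(◇r ∨ s) ∧ ¬◇s) requires ¬(◇r ∨ s) ∧ ¬◇s at some successor in {w5, w6}.
    At w5: ¬(◇r ∨ s) ∧ ¬◇s is false.
    At w6: ¬(◇r ∨ s) ∧ ¬◇s is false.
  So ◇(¬(◇r ∨ s) ∧ ¬◇s) is false at w8.

No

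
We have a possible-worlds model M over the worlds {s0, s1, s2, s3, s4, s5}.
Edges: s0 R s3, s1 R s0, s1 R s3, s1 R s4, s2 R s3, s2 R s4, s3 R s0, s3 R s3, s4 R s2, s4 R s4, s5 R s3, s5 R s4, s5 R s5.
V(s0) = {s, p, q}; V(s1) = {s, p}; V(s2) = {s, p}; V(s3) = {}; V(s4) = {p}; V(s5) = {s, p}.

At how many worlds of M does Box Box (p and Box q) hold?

0

Let φ = Box Box (p and Box q). Evaluate φ at each world:
  s0 (successors {s3}): φ is false.
  s1 (successors {s0, s3, s4}): φ is false.
  s2 (successors {s3, s4}): φ is false.
  s3 (successors {s0, s3}): φ is false.
  s4 (successors {s2, s4}): φ is false.
  s5 (successors {s3, s4, s5}): φ is false.
For instance, at s4:
  At s4: Box Box (p and Box q) requires Box (p and Box q) at every successor {s2, s4}.
    Box (p and Box q) fails at s2, so Box Box (p and Box q) is false at s4.
      At s2: Box (p and Box q) requires p and Box q at every successor {s3, s4}.
        p and Box q fails at s3, so Box (p and Box q) is false at s2.
Satisfying worlds: none.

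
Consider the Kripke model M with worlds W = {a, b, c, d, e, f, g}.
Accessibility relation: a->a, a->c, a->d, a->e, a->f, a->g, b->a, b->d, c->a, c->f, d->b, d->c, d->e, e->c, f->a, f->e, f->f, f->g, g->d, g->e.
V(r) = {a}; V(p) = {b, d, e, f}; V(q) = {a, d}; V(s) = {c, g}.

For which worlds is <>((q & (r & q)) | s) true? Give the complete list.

Let φ = <>((q & (r & q)) | s). Evaluate φ at each world:
  a (successors {a, c, d, e, f, g}): φ is true.
  b (successors {a, d}): φ is true.
  c (successors {a, f}): φ is true.
  d (successors {b, c, e}): φ is true.
  e (successors {c}): φ is true.
  f (successors {a, e, f, g}): φ is true.
  g (successors {d, e}): φ is false.
For instance, at a:
  At a: <>((q & (r & q)) | s) requires (q & (r & q)) | s at some successor in {a, c, d, e, f, g}.
    (q & (r & q)) | s holds at a, so <>((q & (r & q)) | s) is true at a.
Satisfying worlds: {a, b, c, d, e, f}

a, b, c, d, e, f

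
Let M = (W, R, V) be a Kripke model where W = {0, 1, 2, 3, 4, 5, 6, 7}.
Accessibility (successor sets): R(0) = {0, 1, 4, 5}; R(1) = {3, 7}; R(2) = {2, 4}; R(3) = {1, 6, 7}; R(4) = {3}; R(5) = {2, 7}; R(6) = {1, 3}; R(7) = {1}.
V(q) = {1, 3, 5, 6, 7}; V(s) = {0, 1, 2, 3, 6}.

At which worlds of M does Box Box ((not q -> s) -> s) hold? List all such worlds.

2, 5

Let φ = Box Box ((not q -> s) -> s). Evaluate φ at each world:
  0 (successors {0, 1, 4, 5}): φ is false.
  1 (successors {3, 7}): φ is false.
  2 (successors {2, 4}): φ is true.
  3 (successors {1, 6, 7}): φ is false.
  4 (successors {3}): φ is false.
  5 (successors {2, 7}): φ is true.
  6 (successors {1, 3}): φ is false.
  7 (successors {1}): φ is false.
For instance, at 2:
  At 2: Box Box ((not q -> s) -> s) requires Box ((not q -> s) -> s) at every successor {2, 4}.
      At 2: Box ((not q -> s) -> s) requires (not q -> s) -> s at every successor {2, 4}.
        At 2: (not q -> s) -> s is true.
        At 4: (not q -> s) -> s is true.
      So Box ((not q -> s) -> s) is true at 2.
      At 4: Box ((not q -> s) -> s) requires (not q -> s) -> s at every successor {3}.
        At 3: (not q -> s) -> s is true.
      So Box ((not q -> s) -> s) is true at 4.
  So Box Box ((not q -> s) -> s) is true at 2.
Satisfying worlds: {2, 5}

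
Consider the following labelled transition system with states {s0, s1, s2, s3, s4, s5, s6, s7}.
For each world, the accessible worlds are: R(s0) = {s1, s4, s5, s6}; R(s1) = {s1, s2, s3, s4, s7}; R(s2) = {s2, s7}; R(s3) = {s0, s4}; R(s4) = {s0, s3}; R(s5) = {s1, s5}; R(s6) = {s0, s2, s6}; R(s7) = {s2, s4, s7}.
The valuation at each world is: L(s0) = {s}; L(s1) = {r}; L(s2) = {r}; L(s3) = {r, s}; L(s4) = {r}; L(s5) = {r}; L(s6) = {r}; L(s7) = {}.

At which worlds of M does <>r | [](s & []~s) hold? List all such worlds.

Recall that []ψ holds at a world iff ψ holds at every accessible world, and <>ψ holds iff ψ holds at some accessible world.
Let φ = <>r | [](s & []~s). Evaluate φ at each world:
  s0 (successors {s1, s4, s5, s6}): φ is true.
  s1 (successors {s1, s2, s3, s4, s7}): φ is true.
  s2 (successors {s2, s7}): φ is true.
  s3 (successors {s0, s4}): φ is true.
  s4 (successors {s0, s3}): φ is true.
  s5 (successors {s1, s5}): φ is true.
  s6 (successors {s0, s2, s6}): φ is true.
  s7 (successors {s2, s4, s7}): φ is true.
For instance, at s0:
  At s0: <>r is true, [](s & []~s) is false, so <>r | [](s & []~s) is true.
    At s0: <>r requires r at some successor in {s1, s4, s5, s6}.
      r holds at s1, so <>r is true at s0.
    At s0: [](s & []~s) requires s & []~s at every successor {s1, s4, s5, s6}.
      s & []~s fails at s1, so [](s & []~s) is false at s0.
Satisfying worlds: {s0, s1, s2, s3, s4, s5, s6, s7}

s0, s1, s2, s3, s4, s5, s6, s7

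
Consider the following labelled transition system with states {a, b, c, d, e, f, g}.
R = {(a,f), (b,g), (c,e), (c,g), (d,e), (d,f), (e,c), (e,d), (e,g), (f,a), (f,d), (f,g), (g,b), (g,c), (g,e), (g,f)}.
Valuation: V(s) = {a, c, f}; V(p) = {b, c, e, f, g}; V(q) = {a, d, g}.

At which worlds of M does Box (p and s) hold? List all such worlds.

a

Let φ = Box (p and s). Evaluate φ at each world:
  a (successors {f}): φ is true.
  b (successors {g}): φ is false.
  c (successors {e, g}): φ is false.
  d (successors {e, f}): φ is false.
  e (successors {c, d, g}): φ is false.
  f (successors {a, d, g}): φ is false.
  g (successors {b, c, e, f}): φ is false.
For instance, at a:
  At a: Box (p and s) requires p and s at every successor {f}.
    At f: p and s is true.
  So Box (p and s) is true at a.
Satisfying worlds: {a}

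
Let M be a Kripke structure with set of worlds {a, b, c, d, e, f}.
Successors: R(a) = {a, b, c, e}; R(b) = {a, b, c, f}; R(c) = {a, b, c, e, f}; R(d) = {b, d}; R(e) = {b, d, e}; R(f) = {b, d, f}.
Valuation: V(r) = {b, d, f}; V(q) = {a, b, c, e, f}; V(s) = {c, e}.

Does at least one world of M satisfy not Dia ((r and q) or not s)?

Let φ = not Dia ((r and q) or not s). Evaluate φ at each world:
  a (successors {a, b, c, e}): φ is false.
  b (successors {a, b, c, f}): φ is false.
  c (successors {a, b, c, e, f}): φ is false.
  d (successors {b, d}): φ is false.
  e (successors {b, d, e}): φ is false.
  f (successors {b, d, f}): φ is false.
For instance, at d:
  At d: Dia ((r and q) or not s) is true, so not Dia ((r and q) or not s) is false.
    At d: Dia ((r and q) or not s) requires (r and q) or not s at some successor in {b, d}.
      (r and q) or not s holds at b, so Dia ((r and q) or not s) is true at d.

No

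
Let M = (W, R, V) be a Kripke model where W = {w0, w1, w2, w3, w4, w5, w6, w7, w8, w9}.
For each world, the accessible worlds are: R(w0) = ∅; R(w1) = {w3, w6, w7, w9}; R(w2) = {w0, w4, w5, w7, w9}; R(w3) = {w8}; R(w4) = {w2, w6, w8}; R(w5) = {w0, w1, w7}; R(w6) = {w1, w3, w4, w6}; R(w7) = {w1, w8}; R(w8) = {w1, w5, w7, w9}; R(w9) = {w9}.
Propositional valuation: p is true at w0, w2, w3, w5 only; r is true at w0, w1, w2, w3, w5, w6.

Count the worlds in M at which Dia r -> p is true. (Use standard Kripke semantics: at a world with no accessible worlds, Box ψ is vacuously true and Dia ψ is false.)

Recall that Dia ψ holds at a world iff ψ holds at some accessible world.
Let φ = Dia r -> p. Evaluate φ at each world:
  w0 (successors ∅): φ is true.
  w1 (successors {w3, w6, w7, w9}): φ is false.
  w2 (successors {w0, w4, w5, w7, w9}): φ is true.
  w3 (successors {w8}): φ is true.
  w4 (successors {w2, w6, w8}): φ is false.
  w5 (successors {w0, w1, w7}): φ is true.
  w6 (successors {w1, w3, w4, w6}): φ is false.
  w7 (successors {w1, w8}): φ is false.
  w8 (successors {w1, w5, w7, w9}): φ is false.
  w9 (successors {w9}): φ is true.
For instance, at w8:
  At w8: Dia r is true, p is false, so Dia r -> p is false.
    At w8: Dia r requires r at some successor in {w1, w5, w7, w9}.
      r holds at w1, so Dia r is true at w8.
Satisfying worlds: {w0, w2, w3, w5, w9}

5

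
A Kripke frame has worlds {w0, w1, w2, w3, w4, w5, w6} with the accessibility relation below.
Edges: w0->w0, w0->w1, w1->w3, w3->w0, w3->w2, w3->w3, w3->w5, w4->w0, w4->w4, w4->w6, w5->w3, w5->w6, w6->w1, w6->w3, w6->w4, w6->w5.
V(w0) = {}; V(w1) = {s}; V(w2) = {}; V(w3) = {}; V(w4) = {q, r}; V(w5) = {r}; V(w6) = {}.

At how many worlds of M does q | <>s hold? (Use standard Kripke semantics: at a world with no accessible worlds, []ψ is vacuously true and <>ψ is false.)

3

Let φ = q | <>s. Evaluate φ at each world:
  w0 (successors {w0, w1}): φ is true.
  w1 (successors {w3}): φ is false.
  w2 (successors ∅): φ is false.
  w3 (successors {w0, w2, w3, w5}): φ is false.
  w4 (successors {w0, w4, w6}): φ is true.
  w5 (successors {w3, w6}): φ is false.
  w6 (successors {w1, w3, w4, w5}): φ is true.
For instance, at w6:
  At w6: q is false, <>s is true, so q | <>s is true.
    At w6: <>s requires s at some successor in {w1, w3, w4, w5}.
      s holds at w1, so <>s is true at w6.
Satisfying worlds: {w0, w4, w6}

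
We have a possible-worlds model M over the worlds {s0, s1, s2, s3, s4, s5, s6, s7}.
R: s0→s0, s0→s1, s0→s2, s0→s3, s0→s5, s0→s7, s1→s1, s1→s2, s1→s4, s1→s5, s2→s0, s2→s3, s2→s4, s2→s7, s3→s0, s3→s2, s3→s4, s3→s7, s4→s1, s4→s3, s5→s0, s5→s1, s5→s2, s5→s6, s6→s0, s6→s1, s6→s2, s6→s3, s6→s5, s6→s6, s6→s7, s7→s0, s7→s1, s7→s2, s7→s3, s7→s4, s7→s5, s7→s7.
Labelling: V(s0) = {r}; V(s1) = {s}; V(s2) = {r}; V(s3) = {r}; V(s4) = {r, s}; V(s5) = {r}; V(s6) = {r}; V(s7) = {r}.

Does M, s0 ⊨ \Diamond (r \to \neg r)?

Yes

At s0: \Diamond (r \to \neg r) requires r \to \neg r at some successor in {s0, s1, s2, s3, s5, s7}.
  r \to \neg r holds at s1, so \Diamond (r \to \neg r) is true at s0.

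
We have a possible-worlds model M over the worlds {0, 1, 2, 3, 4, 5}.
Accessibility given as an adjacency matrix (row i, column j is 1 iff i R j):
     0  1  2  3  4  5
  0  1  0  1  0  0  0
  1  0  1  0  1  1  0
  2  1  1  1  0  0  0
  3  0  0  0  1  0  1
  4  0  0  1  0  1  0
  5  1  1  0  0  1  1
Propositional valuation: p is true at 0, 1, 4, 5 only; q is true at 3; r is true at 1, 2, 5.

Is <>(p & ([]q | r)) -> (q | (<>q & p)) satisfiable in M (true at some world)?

Yes

Let φ = <>(p & ([]q | r)) -> (q | (<>q & p)). Evaluate φ at each world:
  0 (successors {0, 2}): φ is true.
  1 (successors {1, 3, 4}): φ is true.
  2 (successors {0, 1, 2}): φ is false.
  3 (successors {3, 5}): φ is true.
  4 (successors {2, 4}): φ is true.
  5 (successors {0, 1, 4, 5}): φ is false.
Detail at 0 (witness):
  At 0: <>(p & ([]q | r)) is false, q | (<>q & p) is false, so <>(p & ([]q | r)) -> (q | (<>q & p)) is true.
    At 0: <>(p & ([]q | r)) requires p & ([]q | r) at some successor in {0, 2}.
      At 0: p & ([]q | r) is false.
      At 2: p & ([]q | r) is false.
    So <>(p & ([]q | r)) is false at 0.
    At 0: q is false, <>q & p is false, so q | (<>q & p) is false.
      At 0: <>q is false, p is true, so <>q & p is false.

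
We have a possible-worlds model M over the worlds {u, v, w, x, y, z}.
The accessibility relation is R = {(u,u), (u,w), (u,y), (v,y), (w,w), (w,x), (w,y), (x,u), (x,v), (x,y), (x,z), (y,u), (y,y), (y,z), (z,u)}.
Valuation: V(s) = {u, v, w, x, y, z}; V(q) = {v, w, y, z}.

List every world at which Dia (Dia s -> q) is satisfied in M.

u, v, w, x, y

Recall that Dia ψ holds at a world iff ψ holds at some accessible world.
Let φ = Dia (Dia s -> q). Evaluate φ at each world:
  u (successors {u, w, y}): φ is true.
  v (successors {y}): φ is true.
  w (successors {w, x, y}): φ is true.
  x (successors {u, v, y, z}): φ is true.
  y (successors {u, y, z}): φ is true.
  z (successors {u}): φ is false.
For instance, at w:
  At w: Dia (Dia s -> q) requires Dia s -> q at some successor in {w, x, y}.
    Dia s -> q holds at w, so Dia (Dia s -> q) is true at w.
      At w: Dia s is true, q is true, so Dia s -> q is true.
Satisfying worlds: {u, v, w, x, y}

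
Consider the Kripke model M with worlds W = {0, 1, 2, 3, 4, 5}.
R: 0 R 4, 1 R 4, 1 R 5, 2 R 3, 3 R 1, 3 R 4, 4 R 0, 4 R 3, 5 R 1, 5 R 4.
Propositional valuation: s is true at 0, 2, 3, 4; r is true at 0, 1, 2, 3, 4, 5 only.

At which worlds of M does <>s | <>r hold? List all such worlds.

Let φ = <>s | <>r. Evaluate φ at each world:
  0 (successors {4}): φ is true.
  1 (successors {4, 5}): φ is true.
  2 (successors {3}): φ is true.
  3 (successors {1, 4}): φ is true.
  4 (successors {0, 3}): φ is true.
  5 (successors {1, 4}): φ is true.
For instance, at 3:
  At 3: <>s is true, <>r is true, so <>s | <>r is true.
    At 3: <>s requires s at some successor in {1, 4}.
      s holds at 4, so <>s is true at 3.
    At 3: <>r requires r at some successor in {1, 4}.
      r holds at 1, so <>r is true at 3.
Satisfying worlds: {0, 1, 2, 3, 4, 5}

0, 1, 2, 3, 4, 5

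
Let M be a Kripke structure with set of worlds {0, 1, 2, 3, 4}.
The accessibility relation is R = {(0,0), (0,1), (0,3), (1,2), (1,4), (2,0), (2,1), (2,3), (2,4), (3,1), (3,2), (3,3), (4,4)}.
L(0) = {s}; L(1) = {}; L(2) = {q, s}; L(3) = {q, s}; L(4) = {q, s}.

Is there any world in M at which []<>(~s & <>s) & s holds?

Let φ = []<>(~s & <>s) & s. Evaluate φ at each world:
  0 (successors {0, 1, 3}): φ is false.
  1 (successors {2, 4}): φ is false.
  2 (successors {0, 1, 3, 4}): φ is false.
  3 (successors {1, 2, 3}): φ is false.
  4 (successors {4}): φ is false.
For instance, at 1:
  At 1: []<>(~s & <>s) is false, s is false, so []<>(~s & <>s) & s is false.
    At 1: []<>(~s & <>s) requires <>(~s & <>s) at every successor {2, 4}.
      <>(~s & <>s) fails at 4, so []<>(~s & <>s) is false at 1.

No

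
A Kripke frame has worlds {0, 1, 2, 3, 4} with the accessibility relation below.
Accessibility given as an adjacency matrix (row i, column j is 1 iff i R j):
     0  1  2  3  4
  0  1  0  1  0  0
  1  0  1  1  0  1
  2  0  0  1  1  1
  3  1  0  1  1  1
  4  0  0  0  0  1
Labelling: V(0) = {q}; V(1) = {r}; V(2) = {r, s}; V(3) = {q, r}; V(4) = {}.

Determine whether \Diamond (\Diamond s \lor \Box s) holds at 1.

Yes

At 1: \Diamond (\Diamond s \lor \Box s) requires \Diamond s \lor \Box s at some successor in {1, 2, 4}.
  \Diamond s \lor \Box s holds at 1, so \Diamond (\Diamond s \lor \Box s) is true at 1.
    At 1: \Diamond s is true, \Box s is false, so \Diamond s \lor \Box s is true.
      At 1: \Diamond s requires s at some successor in {1, 2, 4}.
        s holds at 2, so \Diamond s is true at 1.
      At 1: \Box s requires s at every successor {1, 2, 4}.
        s fails at 1, so \Box s is false at 1.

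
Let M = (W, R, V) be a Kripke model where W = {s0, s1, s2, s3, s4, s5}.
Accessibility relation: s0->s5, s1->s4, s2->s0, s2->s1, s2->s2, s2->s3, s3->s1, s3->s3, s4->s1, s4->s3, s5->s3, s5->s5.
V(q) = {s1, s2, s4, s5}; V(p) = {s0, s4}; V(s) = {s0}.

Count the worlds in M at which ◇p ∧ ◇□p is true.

1

Recall that □ψ holds at a world iff ψ holds at every accessible world, and ◇ψ holds iff ψ holds at some accessible world.
Let φ = ◇p ∧ ◇□p. Evaluate φ at each world:
  s0 (successors {s5}): φ is false.
  s1 (successors {s4}): φ is false.
  s2 (successors {s0, s1, s2, s3}): φ is true.
  s3 (successors {s1, s3}): φ is false.
  s4 (successors {s1, s3}): φ is false.
  s5 (successors {s3, s5}): φ is false.
For instance, at s1:
  At s1: ◇p is true, ◇□p is false, so ◇p ∧ ◇□p is false.
    At s1: ◇p requires p at some successor in {s4}.
      p holds at s4, so ◇p is true at s1.
    At s1: ◇□p requires □p at some successor in {s4}.
      At s4: □p is false.
    So ◇□p is false at s1.
Satisfying worlds: {s2}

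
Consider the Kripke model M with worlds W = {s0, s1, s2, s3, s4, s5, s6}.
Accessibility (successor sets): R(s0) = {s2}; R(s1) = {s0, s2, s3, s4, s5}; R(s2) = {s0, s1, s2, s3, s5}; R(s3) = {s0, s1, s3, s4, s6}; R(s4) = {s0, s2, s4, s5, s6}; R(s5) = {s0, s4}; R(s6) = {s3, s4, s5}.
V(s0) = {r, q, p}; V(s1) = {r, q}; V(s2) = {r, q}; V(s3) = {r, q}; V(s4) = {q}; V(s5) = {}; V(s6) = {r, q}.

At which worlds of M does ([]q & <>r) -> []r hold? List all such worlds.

s0, s1, s2, s4, s6

Recall that []ψ holds at a world iff ψ holds at every accessible world, and <>ψ holds iff ψ holds at some accessible world.
Let φ = ([]q & <>r) -> []r. Evaluate φ at each world:
  s0 (successors {s2}): φ is true.
  s1 (successors {s0, s2, s3, s4, s5}): φ is true.
  s2 (successors {s0, s1, s2, s3, s5}): φ is true.
  s3 (successors {s0, s1, s3, s4, s6}): φ is false.
  s4 (successors {s0, s2, s4, s5, s6}): φ is true.
  s5 (successors {s0, s4}): φ is false.
  s6 (successors {s3, s4, s5}): φ is true.
For instance, at s6:
  At s6: []q & <>r is false, []r is false, so ([]q & <>r) -> []r is true.
    At s6: []q is false, <>r is true, so []q & <>r is false.
      At s6: []q requires q at every successor {s3, s4, s5}.
        q fails at s5, so []q is false at s6.
      At s6: <>r requires r at some successor in {s3, s4, s5}.
        r holds at s3, so <>r is true at s6.
    At s6: []r requires r at every successor {s3, s4, s5}.
      r fails at s4, so []r is false at s6.
Satisfying worlds: {s0, s1, s2, s4, s6}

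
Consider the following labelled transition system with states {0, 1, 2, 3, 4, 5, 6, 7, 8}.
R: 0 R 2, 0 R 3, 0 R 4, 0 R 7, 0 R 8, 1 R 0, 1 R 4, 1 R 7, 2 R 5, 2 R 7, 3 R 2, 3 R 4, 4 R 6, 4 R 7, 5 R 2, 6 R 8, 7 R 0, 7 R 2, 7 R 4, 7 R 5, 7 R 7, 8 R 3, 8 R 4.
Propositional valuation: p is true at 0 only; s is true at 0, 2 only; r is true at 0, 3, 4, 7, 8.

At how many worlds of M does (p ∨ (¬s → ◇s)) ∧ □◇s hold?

Recall that □ψ holds at a world iff ψ holds at every accessible world, and ◇ψ holds iff ψ holds at some accessible world.
Let φ = (p ∨ (¬s → ◇s)) ∧ □◇s. Evaluate φ at each world:
  0 (successors {2, 3, 4, 7, 8}): φ is false.
  1 (successors {0, 4, 7}): φ is false.
  2 (successors {5, 7}): φ is true.
  3 (successors {2, 4}): φ is false.
  4 (successors {6, 7}): φ is false.
  5 (successors {2}): φ is false.
  6 (successors {8}): φ is false.
  7 (successors {0, 2, 4, 5, 7}): φ is false.
  8 (successors {3, 4}): φ is false.
For instance, at 2:
  At 2: p ∨ (¬s → ◇s) is true, □◇s is true, so (p ∨ (¬s → ◇s)) ∧ □◇s is true.
    At 2: p is false, ¬s → ◇s is true, so p ∨ (¬s → ◇s) is true.
      At 2: ¬s is false, ◇s is false, so ¬s → ◇s is true.
    At 2: □◇s requires ◇s at every successor {5, 7}.
      At 5: ◇s is true.
      At 7: ◇s is true.
    So □◇s is true at 2.
Satisfying worlds: {2}

1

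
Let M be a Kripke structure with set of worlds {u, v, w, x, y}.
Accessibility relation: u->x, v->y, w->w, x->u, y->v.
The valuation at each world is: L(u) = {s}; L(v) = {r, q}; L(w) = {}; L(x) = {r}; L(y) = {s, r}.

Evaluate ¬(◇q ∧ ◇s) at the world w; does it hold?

At w: ◇q ∧ ◇s is false, so ¬(◇q ∧ ◇s) is true.
  At w: ◇q is false, ◇s is false, so ◇q ∧ ◇s is false.
    At w: ◇q requires q at some successor in {w}.
      At w: q is false.
    So ◇q is false at w.
    At w: ◇s requires s at some successor in {w}.
      At w: s is false.
    So ◇s is false at w.

Yes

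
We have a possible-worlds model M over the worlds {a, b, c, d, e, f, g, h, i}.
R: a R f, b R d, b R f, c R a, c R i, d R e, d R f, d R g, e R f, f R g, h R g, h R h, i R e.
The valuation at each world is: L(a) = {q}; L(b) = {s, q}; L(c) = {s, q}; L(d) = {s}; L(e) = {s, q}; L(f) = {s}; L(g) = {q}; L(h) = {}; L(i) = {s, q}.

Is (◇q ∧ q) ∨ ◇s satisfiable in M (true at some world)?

Let φ = (◇q ∧ q) ∨ ◇s. Evaluate φ at each world:
  a (successors {f}): φ is true.
  b (successors {d, f}): φ is true.
  c (successors {a, i}): φ is true.
  d (successors {e, f, g}): φ is true.
  e (successors {f}): φ is true.
  f (successors {g}): φ is false.
  g (successors ∅): φ is false.
  h (successors {g, h}): φ is false.
  i (successors {e}): φ is true.
Detail at a (witness):
  At a: ◇q ∧ q is false, ◇s is true, so (◇q ∧ q) ∨ ◇s is true.
    At a: ◇q is false, q is true, so ◇q ∧ q is false.
      At a: ◇q requires q at some successor in {f}.
        At f: q is false.
      So ◇q is false at a.
    At a: ◇s requires s at some successor in {f}.
      s holds at f, so ◇s is true at a.

Yes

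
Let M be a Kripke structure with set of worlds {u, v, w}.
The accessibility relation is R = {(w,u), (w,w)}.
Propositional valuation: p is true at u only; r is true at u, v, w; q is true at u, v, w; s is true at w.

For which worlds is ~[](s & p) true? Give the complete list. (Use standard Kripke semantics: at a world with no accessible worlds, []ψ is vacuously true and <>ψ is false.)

Let φ = ~[](s & p). Evaluate φ at each world:
  u (successors ∅): φ is false.
  v (successors ∅): φ is false.
  w (successors {u, w}): φ is true.
For instance, at w:
  At w: [](s & p) is false, so ~[](s & p) is true.
    At w: [](s & p) requires s & p at every successor {u, w}.
      s & p fails at u, so [](s & p) is false at w.
Satisfying worlds: {w}

w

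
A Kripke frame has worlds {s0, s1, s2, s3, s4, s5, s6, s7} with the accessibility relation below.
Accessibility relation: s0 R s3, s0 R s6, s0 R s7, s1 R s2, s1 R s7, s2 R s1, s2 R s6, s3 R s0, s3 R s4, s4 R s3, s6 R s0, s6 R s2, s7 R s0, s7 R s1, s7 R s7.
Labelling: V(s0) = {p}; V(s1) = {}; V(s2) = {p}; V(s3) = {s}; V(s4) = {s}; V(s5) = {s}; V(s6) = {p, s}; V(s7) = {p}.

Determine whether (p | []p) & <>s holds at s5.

No

At s5: p | []p is true, <>s is false, so (p | []p) & <>s is false.
  At s5: p is false, []p is true, so p | []p is true.
    At s5: no accessible worlds, so []p holds vacuously.
  At s5: no accessible worlds, so <>s is false.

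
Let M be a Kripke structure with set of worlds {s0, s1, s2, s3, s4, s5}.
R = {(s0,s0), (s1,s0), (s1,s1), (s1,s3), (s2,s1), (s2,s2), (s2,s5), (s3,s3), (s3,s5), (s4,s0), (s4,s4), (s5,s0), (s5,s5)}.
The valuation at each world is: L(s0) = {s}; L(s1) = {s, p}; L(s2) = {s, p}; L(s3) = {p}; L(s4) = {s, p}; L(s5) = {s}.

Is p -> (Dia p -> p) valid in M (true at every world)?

Let φ = p -> (Dia p -> p). Evaluate φ at each world:
  s0 (successors {s0}): φ is true.
  s1 (successors {s0, s1, s3}): φ is true.
  s2 (successors {s1, s2, s5}): φ is true.
  s3 (successors {s3, s5}): φ is true.
  s4 (successors {s0, s4}): φ is true.
  s5 (successors {s0, s5}): φ is true.
For instance, at s0:
  At s0: p is false, Dia p -> p is true, so p -> (Dia p -> p) is true.
    At s0: Dia p is false, p is false, so Dia p -> p is true.
      At s0: Dia p requires p at some successor in {s0}.
        At s0: p is false.
      So Dia p is false at s0.

Yes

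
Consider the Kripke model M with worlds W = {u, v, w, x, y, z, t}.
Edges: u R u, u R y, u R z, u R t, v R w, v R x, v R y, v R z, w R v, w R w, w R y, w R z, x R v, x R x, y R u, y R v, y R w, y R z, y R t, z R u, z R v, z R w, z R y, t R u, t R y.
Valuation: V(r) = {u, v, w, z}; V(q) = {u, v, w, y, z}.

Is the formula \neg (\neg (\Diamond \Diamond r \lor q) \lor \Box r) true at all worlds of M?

Yes

Recall that \Box ψ holds at a world iff ψ holds at every accessible world, and \Diamond ψ holds iff ψ holds at some accessible world.
Let φ = \neg (\neg (\Diamond \Diamond r \lor q) \lor \Box r). Evaluate φ at each world:
  u (successors {u, y, z, t}): φ is true.
  v (successors {w, x, y, z}): φ is true.
  w (successors {v, w, y, z}): φ is true.
  x (successors {v, x}): φ is true.
  y (successors {u, v, w, z, t}): φ is true.
  z (successors {u, v, w, y}): φ is true.
  t (successors {u, y}): φ is true.
For instance, at v:
  At v: \neg (\Diamond \Diamond r \lor q) \lor \Box r is false, so \neg (\neg (\Diamond \Diamond r \lor q) \lor \Box r) is true.
    At v: \neg (\Diamond \Diamond r \lor q) is false, \Box r is false, so \neg (\Diamond \Diamond r \lor q) \lor \Box r is false.
      At v: \Diamond \Diamond r \lor q is true, so \neg (\Diamond \Diamond r \lor q) is false.
      At v: \Box r requires r at every successor {w, x, y, z}.
        r fails at x, so \Box r is false at v.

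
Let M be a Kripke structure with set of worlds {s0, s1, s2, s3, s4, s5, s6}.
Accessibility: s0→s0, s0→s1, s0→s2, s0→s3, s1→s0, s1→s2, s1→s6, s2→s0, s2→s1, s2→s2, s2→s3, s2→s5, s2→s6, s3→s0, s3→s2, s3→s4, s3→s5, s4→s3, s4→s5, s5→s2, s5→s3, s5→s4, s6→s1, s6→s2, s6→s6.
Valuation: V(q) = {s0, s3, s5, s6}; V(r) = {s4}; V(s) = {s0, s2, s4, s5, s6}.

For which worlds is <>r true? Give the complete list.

s3, s5

Let φ = <>r. Evaluate φ at each world:
  s0 (successors {s0, s1, s2, s3}): φ is false.
  s1 (successors {s0, s2, s6}): φ is false.
  s2 (successors {s0, s1, s2, s3, s5, s6}): φ is false.
  s3 (successors {s0, s2, s4, s5}): φ is true.
  s4 (successors {s3, s5}): φ is false.
  s5 (successors {s2, s3, s4}): φ is true.
  s6 (successors {s1, s2, s6}): φ is false.
For instance, at s2:
  At s2: <>r requires r at some successor in {s0, s1, s2, s3, s5, s6}.
    At s0: r is false.
    At s1: r is false.
    At s2: r is false.
    At s3: r is false.
    At s5: r is false.
    At s6: r is false.
  So <>r is false at s2.
Satisfying worlds: {s3, s5}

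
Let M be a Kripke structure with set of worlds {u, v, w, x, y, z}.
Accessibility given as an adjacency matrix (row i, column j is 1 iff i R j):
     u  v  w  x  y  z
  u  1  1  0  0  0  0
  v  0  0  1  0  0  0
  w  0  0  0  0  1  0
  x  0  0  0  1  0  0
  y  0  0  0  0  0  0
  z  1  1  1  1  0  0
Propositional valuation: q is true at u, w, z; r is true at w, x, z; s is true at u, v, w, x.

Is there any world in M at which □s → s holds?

Let φ = □s → s. Evaluate φ at each world:
  u (successors {u, v}): φ is true.
  v (successors {w}): φ is true.
  w (successors {y}): φ is true.
  x (successors {x}): φ is true.
  y (successors ∅): φ is false.
  z (successors {u, v, w, x}): φ is false.
Detail at u (witness):
  At u: □s is true, s is true, so □s → s is true.
    At u: □s requires s at every successor {u, v}.
      At u: s is true.
      At v: s is true.
    So □s is true at u.

Yes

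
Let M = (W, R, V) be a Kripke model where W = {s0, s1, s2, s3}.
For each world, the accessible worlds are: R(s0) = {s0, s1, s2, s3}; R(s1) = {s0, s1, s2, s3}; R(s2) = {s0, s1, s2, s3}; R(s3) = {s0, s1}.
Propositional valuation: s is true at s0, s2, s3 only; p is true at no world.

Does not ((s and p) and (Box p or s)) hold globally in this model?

Let φ = not ((s and p) and (Box p or s)). Evaluate φ at each world:
  s0 (successors {s0, s1, s2, s3}): φ is true.
  s1 (successors {s0, s1, s2, s3}): φ is true.
  s2 (successors {s0, s1, s2, s3}): φ is true.
  s3 (successors {s0, s1}): φ is true.
For instance, at s0:
  At s0: (s and p) and (Box p or s) is false, so not ((s and p) and (Box p or s)) is true.
    At s0: s and p is false, Box p or s is true, so (s and p) and (Box p or s) is false.
      At s0: Box p is false, s is true, so Box p or s is true.

Yes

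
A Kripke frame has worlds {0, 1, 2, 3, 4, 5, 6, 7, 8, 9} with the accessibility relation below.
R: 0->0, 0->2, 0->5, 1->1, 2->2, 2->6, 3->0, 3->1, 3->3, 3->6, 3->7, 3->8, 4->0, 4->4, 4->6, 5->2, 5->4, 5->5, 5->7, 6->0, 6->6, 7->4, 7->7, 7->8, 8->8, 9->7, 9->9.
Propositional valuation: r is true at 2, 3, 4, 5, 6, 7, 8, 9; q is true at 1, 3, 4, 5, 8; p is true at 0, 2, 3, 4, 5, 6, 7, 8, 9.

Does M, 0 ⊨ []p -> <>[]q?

No

At 0: []p is true, <>[]q is false, so []p -> <>[]q is false.
  At 0: []p requires p at every successor {0, 2, 5}.
    At 0: p is true.
    At 2: p is true.
    At 5: p is true.
  So []p is true at 0.
  At 0: <>[]q requires []q at some successor in {0, 2, 5}.
    At 0: []q is false.
    At 2: []q is false.
    At 5: []q is false.
  So <>[]q is false at 0.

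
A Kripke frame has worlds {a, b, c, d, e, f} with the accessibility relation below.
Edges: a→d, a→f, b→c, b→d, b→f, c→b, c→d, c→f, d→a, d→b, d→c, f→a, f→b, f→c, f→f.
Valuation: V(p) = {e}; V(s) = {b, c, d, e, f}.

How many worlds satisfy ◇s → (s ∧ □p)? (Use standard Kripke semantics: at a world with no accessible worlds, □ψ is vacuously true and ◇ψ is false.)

Let φ = ◇s → (s ∧ □p). Evaluate φ at each world:
  a (successors {d, f}): φ is false.
  b (successors {c, d, f}): φ is false.
  c (successors {b, d, f}): φ is false.
  d (successors {a, b, c}): φ is false.
  e (successors ∅): φ is true.
  f (successors {a, b, c, f}): φ is false.
For instance, at d:
  At d: ◇s is true, s ∧ □p is false, so ◇s → (s ∧ □p) is false.
    At d: ◇s requires s at some successor in {a, b, c}.
      s holds at b, so ◇s is true at d.
    At d: s is true, □p is false, so s ∧ □p is false.
      At d: □p requires p at every successor {a, b, c}.
        p fails at a, so □p is false at d.
Satisfying worlds: {e}

1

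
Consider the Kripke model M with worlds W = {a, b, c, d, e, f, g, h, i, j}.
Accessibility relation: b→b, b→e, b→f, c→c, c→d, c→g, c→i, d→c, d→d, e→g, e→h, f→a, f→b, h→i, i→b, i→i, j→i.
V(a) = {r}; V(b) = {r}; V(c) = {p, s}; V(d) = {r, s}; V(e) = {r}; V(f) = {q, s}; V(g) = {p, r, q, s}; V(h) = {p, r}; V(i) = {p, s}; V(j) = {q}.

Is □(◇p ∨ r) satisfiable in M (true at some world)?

Recall that □ψ holds at a world iff ψ holds at every accessible world, and ◇ψ holds iff ψ holds at some accessible world.
Let φ = □(◇p ∨ r). Evaluate φ at each world:
  a (successors ∅): φ is true.
  b (successors {b, e, f}): φ is false.
  c (successors {c, d, g, i}): φ is true.
  d (successors {c, d}): φ is true.
  e (successors {g, h}): φ is true.
  f (successors {a, b}): φ is true.
  g (successors ∅): φ is true.
  h (successors {i}): φ is true.
  i (successors {b, i}): φ is true.
  j (successors {i}): φ is true.
Detail at a (witness):
  At a: no accessible worlds, so □(◇p ∨ r) holds vacuously.

Yes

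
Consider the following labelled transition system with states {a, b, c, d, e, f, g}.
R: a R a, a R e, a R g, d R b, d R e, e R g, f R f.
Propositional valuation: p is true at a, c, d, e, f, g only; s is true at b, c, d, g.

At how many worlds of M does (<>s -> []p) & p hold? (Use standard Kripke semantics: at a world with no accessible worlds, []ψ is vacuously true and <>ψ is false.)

Recall that []ψ holds at a world iff ψ holds at every accessible world, and <>ψ holds iff ψ holds at some accessible world.
Let φ = (<>s -> []p) & p. Evaluate φ at each world:
  a (successors {a, e, g}): φ is true.
  b (successors ∅): φ is false.
  c (successors ∅): φ is true.
  d (successors {b, e}): φ is false.
  e (successors {g}): φ is true.
  f (successors {f}): φ is true.
  g (successors ∅): φ is true.
For instance, at e:
  At e: <>s -> []p is true, p is true, so (<>s -> []p) & p is true.
    At e: <>s is true, []p is true, so <>s -> []p is true.
      At e: <>s requires s at some successor in {g}.
        s holds at g, so <>s is true at e.
      At e: []p requires p at every successor {g}.
        At g: p is true.
      So []p is true at e.
Satisfying worlds: {a, c, e, f, g}

5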